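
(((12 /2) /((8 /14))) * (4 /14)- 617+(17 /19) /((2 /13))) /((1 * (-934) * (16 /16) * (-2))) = -23111 /70984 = -0.33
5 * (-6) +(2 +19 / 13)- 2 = -371 / 13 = -28.54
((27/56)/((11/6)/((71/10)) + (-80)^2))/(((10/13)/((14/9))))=8307/54530200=0.00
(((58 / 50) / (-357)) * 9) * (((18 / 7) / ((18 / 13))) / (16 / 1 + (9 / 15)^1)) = -0.00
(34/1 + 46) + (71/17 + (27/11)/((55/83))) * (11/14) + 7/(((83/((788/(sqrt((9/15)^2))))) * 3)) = 601913222/4889115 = 123.11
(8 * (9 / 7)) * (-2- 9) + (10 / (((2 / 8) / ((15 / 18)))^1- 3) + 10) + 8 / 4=-19816 / 189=-104.85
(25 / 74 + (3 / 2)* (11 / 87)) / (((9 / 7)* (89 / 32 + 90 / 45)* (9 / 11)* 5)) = 1394624 / 66488445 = 0.02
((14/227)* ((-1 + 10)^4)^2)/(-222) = -100442349/8399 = -11958.85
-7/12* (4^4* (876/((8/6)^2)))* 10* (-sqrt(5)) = 735840* sqrt(5) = 1645388.26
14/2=7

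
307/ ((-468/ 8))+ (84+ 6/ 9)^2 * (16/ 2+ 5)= 93184.53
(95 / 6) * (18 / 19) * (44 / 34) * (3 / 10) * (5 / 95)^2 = 99 / 6137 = 0.02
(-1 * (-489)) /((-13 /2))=-75.23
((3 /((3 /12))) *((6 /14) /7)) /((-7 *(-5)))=36 /1715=0.02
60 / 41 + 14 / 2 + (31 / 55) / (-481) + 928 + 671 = 1743541959 / 1084655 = 1607.46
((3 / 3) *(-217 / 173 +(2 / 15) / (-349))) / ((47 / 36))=-13636092 / 14188595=-0.96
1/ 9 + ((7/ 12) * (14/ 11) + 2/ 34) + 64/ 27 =33149/ 10098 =3.28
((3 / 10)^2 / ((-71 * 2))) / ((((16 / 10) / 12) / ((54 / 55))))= -729 / 156200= -0.00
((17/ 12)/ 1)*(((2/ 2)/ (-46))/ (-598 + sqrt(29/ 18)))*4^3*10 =1360*sqrt(58)/ 148047389 + 212160/ 6436843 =0.03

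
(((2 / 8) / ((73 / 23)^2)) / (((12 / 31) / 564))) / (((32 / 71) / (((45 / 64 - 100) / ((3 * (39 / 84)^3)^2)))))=-40914511238884885 / 462997172898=-88368.81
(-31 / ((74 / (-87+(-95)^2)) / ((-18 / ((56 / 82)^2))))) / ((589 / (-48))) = -405669006 / 34447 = -11776.61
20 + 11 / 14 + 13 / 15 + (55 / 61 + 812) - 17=10472867 / 12810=817.55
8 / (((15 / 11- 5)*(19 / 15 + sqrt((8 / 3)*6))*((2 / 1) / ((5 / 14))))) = -165 / 2212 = -0.07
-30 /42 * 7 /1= -5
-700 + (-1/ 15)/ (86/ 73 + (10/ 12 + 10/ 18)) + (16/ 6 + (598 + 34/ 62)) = -154979489/ 1568445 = -98.81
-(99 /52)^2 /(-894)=3267 /805792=0.00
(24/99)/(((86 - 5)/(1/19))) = 8/50787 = 0.00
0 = 0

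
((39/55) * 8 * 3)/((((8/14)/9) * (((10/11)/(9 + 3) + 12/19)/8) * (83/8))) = 107557632/368105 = 292.19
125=125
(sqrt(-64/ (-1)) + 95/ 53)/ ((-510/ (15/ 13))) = -519/ 23426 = -0.02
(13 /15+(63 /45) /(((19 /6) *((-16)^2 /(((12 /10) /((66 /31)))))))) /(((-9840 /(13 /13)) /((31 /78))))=-53965823 /1539952128000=-0.00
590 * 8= 4720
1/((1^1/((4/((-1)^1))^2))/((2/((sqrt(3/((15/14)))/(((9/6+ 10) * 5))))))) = 920 * sqrt(70)/7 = 1099.61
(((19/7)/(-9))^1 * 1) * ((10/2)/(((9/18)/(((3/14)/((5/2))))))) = -38/147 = -0.26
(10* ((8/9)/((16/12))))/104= 5/78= 0.06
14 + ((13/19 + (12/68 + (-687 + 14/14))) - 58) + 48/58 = -6822096/9367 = -728.31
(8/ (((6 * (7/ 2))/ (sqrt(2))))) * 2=16 * sqrt(2)/ 21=1.08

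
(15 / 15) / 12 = 1 / 12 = 0.08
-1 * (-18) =18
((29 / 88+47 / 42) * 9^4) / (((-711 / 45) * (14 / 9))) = -263456955 / 681296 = -386.70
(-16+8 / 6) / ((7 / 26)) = -1144 / 21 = -54.48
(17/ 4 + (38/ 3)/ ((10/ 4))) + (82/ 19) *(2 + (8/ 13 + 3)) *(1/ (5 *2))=173989/ 14820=11.74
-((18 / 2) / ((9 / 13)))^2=-169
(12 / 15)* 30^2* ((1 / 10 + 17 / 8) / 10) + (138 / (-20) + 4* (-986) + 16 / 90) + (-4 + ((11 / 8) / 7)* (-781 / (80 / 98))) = -11469457 / 2880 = -3982.45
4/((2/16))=32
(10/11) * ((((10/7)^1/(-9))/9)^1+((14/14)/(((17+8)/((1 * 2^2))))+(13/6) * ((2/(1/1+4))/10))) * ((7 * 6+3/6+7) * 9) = 6493/70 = 92.76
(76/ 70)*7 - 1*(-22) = 148/ 5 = 29.60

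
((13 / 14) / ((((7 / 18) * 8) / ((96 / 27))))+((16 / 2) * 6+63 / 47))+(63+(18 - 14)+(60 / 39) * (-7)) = 3192468 / 29939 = 106.63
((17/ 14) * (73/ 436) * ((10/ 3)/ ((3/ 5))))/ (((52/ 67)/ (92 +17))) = 2078675/ 13104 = 158.63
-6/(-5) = 1.20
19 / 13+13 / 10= 359 / 130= 2.76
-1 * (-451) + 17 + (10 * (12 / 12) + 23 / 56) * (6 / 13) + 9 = 175377 / 364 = 481.80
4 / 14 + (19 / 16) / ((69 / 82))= 6557 / 3864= 1.70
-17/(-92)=0.18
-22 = -22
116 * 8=928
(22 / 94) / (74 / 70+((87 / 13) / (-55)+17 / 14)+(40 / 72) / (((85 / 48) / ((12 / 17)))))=31821790 / 322402657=0.10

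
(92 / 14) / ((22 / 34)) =782 / 77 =10.16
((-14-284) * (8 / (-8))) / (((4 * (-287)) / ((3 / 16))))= -447 / 9184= -0.05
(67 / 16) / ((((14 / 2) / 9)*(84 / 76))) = 3819 / 784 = 4.87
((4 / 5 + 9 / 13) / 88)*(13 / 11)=97 / 4840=0.02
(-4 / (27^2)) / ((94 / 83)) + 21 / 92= 704251 / 3152196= 0.22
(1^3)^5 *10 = 10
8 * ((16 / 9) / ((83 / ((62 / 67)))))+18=908818 / 50049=18.16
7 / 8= 0.88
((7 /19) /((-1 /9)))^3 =-36.46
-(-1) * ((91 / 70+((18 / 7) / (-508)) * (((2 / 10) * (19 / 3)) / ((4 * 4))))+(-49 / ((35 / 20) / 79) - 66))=-64767573 / 28448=-2276.70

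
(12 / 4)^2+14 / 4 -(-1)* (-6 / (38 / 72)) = 43 / 38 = 1.13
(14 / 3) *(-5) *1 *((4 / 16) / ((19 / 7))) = -245 / 114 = -2.15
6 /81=2 /27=0.07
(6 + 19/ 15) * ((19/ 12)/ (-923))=-2071/ 166140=-0.01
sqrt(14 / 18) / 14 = sqrt(7) / 42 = 0.06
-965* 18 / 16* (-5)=43425 / 8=5428.12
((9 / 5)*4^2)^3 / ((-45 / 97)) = -51491.64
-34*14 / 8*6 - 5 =-362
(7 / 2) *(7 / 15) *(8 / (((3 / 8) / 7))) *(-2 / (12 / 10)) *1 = -10976 / 27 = -406.52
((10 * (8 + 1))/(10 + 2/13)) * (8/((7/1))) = 780/77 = 10.13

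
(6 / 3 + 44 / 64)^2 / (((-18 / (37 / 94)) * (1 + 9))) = -68413 / 4331520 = -0.02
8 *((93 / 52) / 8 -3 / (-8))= 249 / 52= 4.79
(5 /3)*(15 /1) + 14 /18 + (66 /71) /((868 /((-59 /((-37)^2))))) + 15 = 15481644799 /379659294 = 40.78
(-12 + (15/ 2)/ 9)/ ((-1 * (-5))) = -67/ 30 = -2.23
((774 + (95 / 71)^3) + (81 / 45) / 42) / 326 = 19452707963 / 8167529020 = 2.38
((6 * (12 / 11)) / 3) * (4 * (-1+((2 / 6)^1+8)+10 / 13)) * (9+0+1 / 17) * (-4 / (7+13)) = -128.12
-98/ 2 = -49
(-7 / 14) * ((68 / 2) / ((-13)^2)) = -17 / 169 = -0.10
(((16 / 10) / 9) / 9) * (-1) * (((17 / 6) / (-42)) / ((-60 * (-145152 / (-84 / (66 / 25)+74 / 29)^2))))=0.00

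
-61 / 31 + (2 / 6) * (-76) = -2539 / 93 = -27.30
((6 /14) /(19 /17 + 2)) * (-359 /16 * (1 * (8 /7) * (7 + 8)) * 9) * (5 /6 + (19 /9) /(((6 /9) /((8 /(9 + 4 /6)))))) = -495166905 /301252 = -1643.70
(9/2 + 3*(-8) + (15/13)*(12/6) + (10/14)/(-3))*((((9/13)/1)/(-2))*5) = 142755/4732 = 30.17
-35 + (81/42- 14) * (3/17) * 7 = -1697/34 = -49.91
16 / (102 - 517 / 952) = 15232 / 96587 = 0.16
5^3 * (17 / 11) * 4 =8500 / 11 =772.73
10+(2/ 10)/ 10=501/ 50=10.02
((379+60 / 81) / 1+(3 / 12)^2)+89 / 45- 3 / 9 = 823927 / 2160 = 381.45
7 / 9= 0.78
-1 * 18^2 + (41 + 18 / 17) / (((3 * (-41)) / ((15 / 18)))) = -4068479 / 12546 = -324.28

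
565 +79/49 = 27764/49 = 566.61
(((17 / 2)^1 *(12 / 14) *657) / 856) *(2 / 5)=2.24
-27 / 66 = -9 / 22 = -0.41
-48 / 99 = -16 / 33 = -0.48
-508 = -508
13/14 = 0.93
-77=-77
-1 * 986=-986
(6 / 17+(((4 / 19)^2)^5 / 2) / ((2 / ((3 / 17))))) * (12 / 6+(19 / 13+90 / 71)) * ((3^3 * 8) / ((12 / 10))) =28903073170425096600 / 96202560651155491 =300.44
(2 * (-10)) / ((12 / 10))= -50 / 3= -16.67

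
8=8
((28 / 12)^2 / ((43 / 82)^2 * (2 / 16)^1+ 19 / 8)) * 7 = 376544 / 23805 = 15.82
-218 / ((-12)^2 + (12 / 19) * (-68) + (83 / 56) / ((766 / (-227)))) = -2.17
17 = 17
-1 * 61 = -61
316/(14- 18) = -79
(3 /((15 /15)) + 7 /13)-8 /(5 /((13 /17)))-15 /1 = -12.69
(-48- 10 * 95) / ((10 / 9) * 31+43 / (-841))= -7553862 / 260323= -29.02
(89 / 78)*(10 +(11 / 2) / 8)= 5073 / 416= 12.19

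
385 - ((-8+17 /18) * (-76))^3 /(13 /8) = -899187327163 /9477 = -94881009.51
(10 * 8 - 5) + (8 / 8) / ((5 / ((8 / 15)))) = 5633 / 75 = 75.11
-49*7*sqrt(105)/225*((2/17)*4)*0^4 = 0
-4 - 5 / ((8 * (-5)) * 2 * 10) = -639 / 160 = -3.99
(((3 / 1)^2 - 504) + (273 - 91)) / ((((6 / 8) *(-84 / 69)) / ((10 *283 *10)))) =203731700 / 21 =9701509.52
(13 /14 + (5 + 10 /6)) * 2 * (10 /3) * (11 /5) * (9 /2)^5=23022549 /112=205558.47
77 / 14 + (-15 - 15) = -49 / 2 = -24.50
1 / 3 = 0.33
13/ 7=1.86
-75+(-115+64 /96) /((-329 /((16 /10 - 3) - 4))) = -18066 /235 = -76.88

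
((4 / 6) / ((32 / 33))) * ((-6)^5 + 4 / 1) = -5343.25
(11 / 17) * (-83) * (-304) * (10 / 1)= 2775520 / 17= 163265.88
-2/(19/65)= -130/19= -6.84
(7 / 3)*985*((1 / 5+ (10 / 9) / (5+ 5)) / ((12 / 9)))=9653 / 18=536.28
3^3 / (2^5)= 27 / 32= 0.84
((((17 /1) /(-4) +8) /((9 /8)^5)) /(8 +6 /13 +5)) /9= 106496 /6200145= 0.02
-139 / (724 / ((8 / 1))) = -278 / 181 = -1.54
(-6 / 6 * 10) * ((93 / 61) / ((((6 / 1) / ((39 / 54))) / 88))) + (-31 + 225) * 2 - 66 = 88118 / 549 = 160.51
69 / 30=23 / 10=2.30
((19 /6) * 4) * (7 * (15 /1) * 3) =3990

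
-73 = -73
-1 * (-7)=7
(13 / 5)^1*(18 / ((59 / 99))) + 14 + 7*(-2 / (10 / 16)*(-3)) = 9424 / 59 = 159.73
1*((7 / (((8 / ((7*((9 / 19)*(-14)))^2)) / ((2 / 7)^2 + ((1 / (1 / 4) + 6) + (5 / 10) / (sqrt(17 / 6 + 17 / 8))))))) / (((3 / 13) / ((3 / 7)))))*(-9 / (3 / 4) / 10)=-4024566 / 95 -1083537*sqrt(714) / 30685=-43307.41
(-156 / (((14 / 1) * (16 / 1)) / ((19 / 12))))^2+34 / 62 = 2744271 / 1555456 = 1.76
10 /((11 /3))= 30 /11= 2.73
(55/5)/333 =11/333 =0.03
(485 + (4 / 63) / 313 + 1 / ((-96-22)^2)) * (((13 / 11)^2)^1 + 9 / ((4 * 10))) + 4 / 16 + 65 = 226385021918807 / 265781200608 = 851.77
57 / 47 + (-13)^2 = 8000 / 47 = 170.21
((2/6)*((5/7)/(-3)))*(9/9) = -5/63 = -0.08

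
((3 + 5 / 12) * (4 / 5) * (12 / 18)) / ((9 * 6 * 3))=41 / 3645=0.01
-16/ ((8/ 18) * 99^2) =-4/ 1089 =-0.00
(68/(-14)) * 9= -306/7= -43.71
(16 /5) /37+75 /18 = 4721 /1110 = 4.25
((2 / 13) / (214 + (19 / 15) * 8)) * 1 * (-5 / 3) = -25 / 21853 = -0.00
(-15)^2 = 225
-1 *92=-92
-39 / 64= -0.61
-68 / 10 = -34 / 5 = -6.80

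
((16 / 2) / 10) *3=12 / 5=2.40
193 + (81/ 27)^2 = 202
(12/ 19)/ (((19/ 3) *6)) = 6/ 361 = 0.02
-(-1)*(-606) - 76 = -682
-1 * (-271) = 271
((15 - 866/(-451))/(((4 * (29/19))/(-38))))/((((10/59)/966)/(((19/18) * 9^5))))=-9786140272692693/261580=-37411653309.48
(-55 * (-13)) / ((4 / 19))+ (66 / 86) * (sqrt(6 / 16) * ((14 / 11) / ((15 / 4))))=14 * sqrt(6) / 215+ 13585 / 4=3396.41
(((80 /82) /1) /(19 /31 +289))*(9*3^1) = 16740 /184049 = 0.09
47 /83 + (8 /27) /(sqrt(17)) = 8* sqrt(17) /459 + 47 /83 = 0.64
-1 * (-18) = 18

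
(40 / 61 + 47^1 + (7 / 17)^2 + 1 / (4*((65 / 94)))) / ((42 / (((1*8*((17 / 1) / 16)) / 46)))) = 36811041 / 173635280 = 0.21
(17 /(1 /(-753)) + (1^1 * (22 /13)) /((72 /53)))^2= 163833709.46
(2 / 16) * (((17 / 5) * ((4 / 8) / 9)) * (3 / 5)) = 17 / 1200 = 0.01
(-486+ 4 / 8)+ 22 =-927 / 2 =-463.50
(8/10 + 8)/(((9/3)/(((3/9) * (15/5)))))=2.93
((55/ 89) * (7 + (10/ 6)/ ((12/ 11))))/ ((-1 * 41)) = -16885/ 131364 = -0.13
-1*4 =-4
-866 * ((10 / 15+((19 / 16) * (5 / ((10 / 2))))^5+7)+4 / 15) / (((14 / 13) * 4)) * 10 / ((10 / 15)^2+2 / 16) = -2734377303723 / 75235328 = -36344.33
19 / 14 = 1.36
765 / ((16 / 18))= 6885 / 8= 860.62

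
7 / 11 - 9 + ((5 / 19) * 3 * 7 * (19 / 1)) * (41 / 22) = 4121 / 22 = 187.32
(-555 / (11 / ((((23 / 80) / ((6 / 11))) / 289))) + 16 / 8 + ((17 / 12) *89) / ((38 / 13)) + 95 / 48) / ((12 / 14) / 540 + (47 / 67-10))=-174372457665 / 34476715088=-5.06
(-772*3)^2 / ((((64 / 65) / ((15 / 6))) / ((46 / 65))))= 9638178.75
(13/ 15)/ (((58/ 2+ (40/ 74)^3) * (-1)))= -0.03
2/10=0.20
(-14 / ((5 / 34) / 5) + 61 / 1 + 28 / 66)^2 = 187169761 / 1089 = 171873.06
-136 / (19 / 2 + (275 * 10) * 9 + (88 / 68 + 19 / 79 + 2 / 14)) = -2557072 / 465559659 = -0.01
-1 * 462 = -462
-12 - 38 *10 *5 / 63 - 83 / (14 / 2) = -3403 / 63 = -54.02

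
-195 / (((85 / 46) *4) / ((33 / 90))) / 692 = -3289 / 235280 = -0.01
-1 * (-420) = 420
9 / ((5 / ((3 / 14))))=27 / 70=0.39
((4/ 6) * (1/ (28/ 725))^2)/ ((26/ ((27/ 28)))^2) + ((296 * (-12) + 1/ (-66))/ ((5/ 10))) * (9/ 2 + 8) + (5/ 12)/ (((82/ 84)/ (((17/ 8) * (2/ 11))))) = -24960749810052365/ 281090793984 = -88799.60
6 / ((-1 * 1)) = -6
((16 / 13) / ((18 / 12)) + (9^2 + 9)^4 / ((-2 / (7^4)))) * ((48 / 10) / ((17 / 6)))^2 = -21232470954018816 / 93925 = -226057715773.42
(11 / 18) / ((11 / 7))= 7 / 18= 0.39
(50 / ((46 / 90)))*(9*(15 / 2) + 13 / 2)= 166500 / 23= 7239.13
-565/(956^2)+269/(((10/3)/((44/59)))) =16225853069/269611120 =60.18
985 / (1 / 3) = 2955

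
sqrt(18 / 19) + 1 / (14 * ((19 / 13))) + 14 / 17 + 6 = 3 * sqrt(38) / 19 + 31077 / 4522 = 7.85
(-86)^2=7396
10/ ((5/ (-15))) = -30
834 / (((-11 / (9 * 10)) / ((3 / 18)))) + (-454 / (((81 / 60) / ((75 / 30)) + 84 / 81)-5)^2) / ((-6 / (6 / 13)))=-3463641070830 / 3053570663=-1134.29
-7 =-7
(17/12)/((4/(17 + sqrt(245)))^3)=16541*sqrt(5)/96 + 1156/3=770.61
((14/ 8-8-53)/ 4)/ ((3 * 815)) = -79/ 13040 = -0.01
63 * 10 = 630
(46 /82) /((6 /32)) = 368 /123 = 2.99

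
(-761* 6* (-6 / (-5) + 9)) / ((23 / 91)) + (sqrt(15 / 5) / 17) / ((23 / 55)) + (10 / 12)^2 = -762866141 / 4140 + 55* sqrt(3) / 391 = -184266.94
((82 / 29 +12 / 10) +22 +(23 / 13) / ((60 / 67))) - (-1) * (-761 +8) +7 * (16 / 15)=-5410177 / 7540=-717.53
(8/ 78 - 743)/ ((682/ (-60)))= 289730/ 4433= 65.36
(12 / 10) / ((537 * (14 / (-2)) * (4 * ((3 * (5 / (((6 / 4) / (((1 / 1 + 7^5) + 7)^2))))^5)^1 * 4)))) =-1 / 111813633344887689028277990675449368632812500000000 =-0.00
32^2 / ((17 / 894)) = 915456 / 17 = 53850.35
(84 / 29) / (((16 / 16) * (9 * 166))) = 14 / 7221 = 0.00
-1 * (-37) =37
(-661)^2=436921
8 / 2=4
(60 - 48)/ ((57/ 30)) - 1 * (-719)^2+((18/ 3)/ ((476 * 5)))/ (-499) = -5832484359647/ 11282390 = -516954.68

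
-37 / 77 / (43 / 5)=-185 / 3311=-0.06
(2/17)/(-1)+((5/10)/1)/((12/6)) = 9/68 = 0.13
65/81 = 0.80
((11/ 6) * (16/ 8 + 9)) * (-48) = -968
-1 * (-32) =32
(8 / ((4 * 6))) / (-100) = -1 / 300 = -0.00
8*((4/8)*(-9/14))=-18/7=-2.57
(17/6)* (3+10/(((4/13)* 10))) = 425/24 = 17.71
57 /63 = 19 /21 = 0.90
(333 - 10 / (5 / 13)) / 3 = 307 / 3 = 102.33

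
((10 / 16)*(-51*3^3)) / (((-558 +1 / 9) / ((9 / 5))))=111537 / 40168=2.78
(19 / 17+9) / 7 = 172 / 119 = 1.45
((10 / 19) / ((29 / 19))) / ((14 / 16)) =80 / 203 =0.39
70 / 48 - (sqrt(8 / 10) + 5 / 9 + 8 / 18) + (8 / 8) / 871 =9605 / 20904 - 2 * sqrt(5) / 5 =-0.43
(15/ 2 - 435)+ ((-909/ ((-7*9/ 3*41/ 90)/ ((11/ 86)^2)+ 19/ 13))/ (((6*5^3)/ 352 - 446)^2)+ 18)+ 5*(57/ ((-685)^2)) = -6455580355272494360790093/ 15764566679173589175370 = -409.50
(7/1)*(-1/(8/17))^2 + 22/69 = 140995/4416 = 31.93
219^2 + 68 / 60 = 719432 / 15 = 47962.13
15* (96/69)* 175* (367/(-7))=-4404000/23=-191478.26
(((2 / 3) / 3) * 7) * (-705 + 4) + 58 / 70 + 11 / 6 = -685303 / 630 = -1087.78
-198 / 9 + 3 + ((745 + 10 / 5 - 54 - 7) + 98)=765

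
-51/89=-0.57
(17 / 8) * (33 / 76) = 561 / 608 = 0.92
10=10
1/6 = 0.17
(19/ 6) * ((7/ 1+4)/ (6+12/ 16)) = 418/ 81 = 5.16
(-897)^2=804609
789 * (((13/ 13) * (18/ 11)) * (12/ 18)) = 9468/ 11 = 860.73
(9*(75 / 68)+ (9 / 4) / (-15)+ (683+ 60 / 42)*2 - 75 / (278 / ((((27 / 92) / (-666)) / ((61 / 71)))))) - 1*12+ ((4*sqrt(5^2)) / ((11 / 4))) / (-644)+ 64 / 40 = 147693881352353 / 107945809840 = 1368.22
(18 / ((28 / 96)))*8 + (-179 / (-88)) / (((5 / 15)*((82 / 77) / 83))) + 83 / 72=40107677 / 41328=970.47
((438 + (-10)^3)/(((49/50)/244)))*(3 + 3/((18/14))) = -109702400/147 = -746274.83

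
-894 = -894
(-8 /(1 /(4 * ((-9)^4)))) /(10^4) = -13122 /625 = -21.00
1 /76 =0.01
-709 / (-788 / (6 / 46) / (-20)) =-10635 / 4531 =-2.35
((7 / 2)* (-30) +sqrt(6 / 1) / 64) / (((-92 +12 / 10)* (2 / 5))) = 2625 / 908 - 25* sqrt(6) / 58112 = 2.89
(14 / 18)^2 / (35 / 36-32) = -196 / 10053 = -0.02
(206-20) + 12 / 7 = 1314 / 7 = 187.71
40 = 40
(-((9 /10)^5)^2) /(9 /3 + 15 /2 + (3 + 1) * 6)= -1162261467 /115000000000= -0.01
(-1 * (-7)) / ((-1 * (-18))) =7 / 18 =0.39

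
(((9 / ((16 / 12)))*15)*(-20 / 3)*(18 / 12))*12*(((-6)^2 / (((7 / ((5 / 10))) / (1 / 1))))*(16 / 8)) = -437400 / 7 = -62485.71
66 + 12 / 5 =342 / 5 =68.40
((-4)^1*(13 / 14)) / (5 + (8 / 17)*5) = -442 / 875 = -0.51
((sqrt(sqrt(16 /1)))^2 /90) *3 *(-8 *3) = -16 /5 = -3.20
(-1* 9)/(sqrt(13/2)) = -3.53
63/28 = 9/4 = 2.25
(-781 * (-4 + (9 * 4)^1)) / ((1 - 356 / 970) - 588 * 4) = 12121120 / 1140413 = 10.63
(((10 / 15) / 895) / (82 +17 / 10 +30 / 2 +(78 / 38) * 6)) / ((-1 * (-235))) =76 / 2661831135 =0.00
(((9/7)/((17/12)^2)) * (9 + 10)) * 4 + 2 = 102542/2023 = 50.69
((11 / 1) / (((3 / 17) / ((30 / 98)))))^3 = 817400375 / 117649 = 6947.79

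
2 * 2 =4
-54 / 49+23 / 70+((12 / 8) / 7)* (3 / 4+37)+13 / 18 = 141791 / 17640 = 8.04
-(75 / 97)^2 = -5625 / 9409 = -0.60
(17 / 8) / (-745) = -17 / 5960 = -0.00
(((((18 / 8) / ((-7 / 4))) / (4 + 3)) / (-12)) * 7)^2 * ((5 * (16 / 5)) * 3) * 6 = 162 / 49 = 3.31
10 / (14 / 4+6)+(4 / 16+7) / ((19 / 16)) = 7.16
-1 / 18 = -0.06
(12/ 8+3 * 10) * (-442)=-13923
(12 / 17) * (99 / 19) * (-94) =-111672 / 323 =-345.73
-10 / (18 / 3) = -5 / 3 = -1.67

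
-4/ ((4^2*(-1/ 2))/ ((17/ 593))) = 17/ 1186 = 0.01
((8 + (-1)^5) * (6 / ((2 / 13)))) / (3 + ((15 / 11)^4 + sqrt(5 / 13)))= 38.57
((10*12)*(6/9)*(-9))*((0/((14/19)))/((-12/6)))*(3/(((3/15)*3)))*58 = 0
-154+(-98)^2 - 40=9410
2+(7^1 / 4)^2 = 81 / 16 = 5.06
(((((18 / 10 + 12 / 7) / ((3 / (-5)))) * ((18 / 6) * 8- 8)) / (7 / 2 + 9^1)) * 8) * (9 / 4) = -23616 / 175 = -134.95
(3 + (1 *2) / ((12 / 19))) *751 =27787 / 6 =4631.17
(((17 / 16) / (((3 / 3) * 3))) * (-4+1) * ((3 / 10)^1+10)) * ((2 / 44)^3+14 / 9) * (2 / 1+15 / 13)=-10702674071 / 199330560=-53.69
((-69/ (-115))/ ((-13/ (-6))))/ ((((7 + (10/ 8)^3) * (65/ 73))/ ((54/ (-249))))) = -504576/ 66978925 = -0.01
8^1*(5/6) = 20/3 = 6.67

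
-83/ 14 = -5.93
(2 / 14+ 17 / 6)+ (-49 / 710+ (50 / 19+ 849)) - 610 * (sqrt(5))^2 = -2195.46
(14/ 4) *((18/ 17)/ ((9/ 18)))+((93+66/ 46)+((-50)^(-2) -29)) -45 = 27.85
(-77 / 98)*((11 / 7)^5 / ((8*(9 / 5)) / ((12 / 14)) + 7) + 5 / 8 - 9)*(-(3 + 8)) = -15434780691 / 224003696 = -68.90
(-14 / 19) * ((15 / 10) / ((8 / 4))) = -0.55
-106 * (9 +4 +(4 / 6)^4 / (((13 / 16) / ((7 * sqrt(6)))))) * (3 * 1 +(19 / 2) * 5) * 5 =-347945 - 47962880 * sqrt(6) / 1053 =-459516.30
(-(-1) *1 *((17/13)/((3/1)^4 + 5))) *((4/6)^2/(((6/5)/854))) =72590/15093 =4.81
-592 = -592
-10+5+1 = -4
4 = 4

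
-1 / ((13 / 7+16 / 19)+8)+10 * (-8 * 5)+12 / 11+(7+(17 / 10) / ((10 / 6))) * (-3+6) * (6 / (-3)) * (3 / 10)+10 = -1578755927 / 3913250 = -403.44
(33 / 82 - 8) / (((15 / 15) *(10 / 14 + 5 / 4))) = -8722 / 2255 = -3.87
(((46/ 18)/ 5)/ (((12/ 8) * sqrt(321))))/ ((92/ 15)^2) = 5 * sqrt(321)/ 177192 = 0.00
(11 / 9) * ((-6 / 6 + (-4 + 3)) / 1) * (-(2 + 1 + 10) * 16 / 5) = 4576 / 45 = 101.69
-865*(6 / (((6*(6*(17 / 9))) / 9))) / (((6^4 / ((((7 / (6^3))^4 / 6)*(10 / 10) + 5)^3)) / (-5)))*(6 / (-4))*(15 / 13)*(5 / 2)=-2316282862878740401677427598398600625 / 1615981562029109185089851602501632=-1433.36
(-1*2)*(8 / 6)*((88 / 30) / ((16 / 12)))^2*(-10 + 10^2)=-5808 / 5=-1161.60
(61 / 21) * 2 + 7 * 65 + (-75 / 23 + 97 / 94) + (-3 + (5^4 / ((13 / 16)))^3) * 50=2270100030780354475 / 99748194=22758307090.56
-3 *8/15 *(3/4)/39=-2/65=-0.03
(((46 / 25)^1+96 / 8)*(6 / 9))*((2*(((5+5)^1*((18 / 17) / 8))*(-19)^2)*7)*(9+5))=73444728 / 85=864055.62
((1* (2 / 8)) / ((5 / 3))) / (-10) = -0.02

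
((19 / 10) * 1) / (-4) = -19 / 40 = -0.48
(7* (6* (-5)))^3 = -9261000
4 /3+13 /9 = 2.78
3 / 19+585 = 11118 / 19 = 585.16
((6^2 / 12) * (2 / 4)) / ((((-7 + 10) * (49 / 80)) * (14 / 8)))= 160 / 343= 0.47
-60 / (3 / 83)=-1660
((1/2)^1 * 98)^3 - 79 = 117570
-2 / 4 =-1 / 2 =-0.50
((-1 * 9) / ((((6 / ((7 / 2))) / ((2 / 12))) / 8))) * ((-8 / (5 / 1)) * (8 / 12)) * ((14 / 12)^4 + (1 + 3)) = 10619 / 243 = 43.70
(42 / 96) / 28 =1 / 64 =0.02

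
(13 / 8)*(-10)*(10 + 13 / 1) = -373.75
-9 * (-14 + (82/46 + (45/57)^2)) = 866394/8303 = 104.35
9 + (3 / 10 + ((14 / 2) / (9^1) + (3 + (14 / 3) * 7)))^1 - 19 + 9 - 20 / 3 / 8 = 1571 / 45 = 34.91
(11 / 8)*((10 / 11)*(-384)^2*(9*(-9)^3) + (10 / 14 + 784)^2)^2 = 224413401428724251522601 / 211288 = 1062120903358090622.86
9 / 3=3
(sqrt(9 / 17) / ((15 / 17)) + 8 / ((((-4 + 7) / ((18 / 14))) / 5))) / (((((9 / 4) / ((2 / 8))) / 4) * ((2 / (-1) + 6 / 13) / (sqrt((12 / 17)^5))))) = -9984 * sqrt(51) / 34391 - 416 * sqrt(3) / 7225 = -2.17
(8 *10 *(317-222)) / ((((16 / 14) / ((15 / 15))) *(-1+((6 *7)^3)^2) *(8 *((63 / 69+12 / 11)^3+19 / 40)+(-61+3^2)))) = 538459710250 / 7191361421457644509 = 0.00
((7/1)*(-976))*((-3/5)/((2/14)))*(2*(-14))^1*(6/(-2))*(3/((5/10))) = 72309888/5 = 14461977.60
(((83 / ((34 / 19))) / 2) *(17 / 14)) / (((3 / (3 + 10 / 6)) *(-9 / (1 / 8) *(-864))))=1577 / 2239488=0.00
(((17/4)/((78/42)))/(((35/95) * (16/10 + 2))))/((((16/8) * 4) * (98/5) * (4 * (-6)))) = -8075/17611776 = -0.00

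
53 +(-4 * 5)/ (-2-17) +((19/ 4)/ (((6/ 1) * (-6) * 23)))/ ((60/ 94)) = 102025753/ 1887840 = 54.04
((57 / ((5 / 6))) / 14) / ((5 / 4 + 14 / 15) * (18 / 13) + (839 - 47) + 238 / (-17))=4446 / 710731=0.01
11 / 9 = 1.22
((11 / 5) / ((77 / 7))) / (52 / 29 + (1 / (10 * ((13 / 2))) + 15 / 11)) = 4147 / 65774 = 0.06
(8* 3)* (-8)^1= -192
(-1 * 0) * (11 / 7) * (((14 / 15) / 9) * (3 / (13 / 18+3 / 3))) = 0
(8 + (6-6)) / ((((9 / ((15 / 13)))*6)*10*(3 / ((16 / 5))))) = 32 / 1755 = 0.02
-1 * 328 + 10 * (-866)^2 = 7499232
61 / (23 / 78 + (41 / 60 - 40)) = -47580 / 30437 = -1.56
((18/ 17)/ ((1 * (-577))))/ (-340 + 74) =0.00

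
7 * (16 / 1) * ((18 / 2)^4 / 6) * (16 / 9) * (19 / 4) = 1034208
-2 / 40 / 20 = -1 / 400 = -0.00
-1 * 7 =-7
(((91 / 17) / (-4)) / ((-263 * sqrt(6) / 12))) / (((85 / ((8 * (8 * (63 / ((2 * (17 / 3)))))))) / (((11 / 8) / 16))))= 189189 * sqrt(6) / 51684760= 0.01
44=44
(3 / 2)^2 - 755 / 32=-683 / 32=-21.34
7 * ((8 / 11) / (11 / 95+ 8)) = 5320 / 8481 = 0.63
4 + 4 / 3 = 5.33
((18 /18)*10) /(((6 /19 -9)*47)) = -38 /1551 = -0.02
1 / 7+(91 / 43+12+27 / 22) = 102551 / 6622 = 15.49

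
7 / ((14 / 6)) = 3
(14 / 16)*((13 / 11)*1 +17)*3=525 / 11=47.73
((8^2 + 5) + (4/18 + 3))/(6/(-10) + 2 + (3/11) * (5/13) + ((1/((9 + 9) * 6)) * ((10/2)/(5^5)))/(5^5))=2178515625000/45393750143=47.99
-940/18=-470/9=-52.22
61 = 61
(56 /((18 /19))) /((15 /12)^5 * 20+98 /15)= 680960 /778389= 0.87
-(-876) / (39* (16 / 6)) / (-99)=-73 / 858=-0.09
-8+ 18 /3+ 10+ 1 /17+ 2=171 /17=10.06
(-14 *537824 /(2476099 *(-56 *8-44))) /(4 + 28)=117649 /609120354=0.00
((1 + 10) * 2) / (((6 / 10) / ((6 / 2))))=110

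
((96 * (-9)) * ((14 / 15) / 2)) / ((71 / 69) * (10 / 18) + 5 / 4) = -5007744 / 22625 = -221.34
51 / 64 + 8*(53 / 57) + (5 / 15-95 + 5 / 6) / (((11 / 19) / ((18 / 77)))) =-91621547 / 3089856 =-29.65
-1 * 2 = -2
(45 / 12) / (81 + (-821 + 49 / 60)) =-225 / 44351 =-0.01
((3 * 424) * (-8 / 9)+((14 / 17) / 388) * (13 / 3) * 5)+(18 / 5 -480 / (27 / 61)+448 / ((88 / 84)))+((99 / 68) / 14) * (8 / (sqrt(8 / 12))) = -2912118289 / 1632510+99 * sqrt(6) / 238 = -1782.81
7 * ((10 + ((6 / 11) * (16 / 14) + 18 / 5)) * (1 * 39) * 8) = 1708512 / 55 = 31063.85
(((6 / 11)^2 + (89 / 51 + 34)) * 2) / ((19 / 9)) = 1334514 / 39083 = 34.15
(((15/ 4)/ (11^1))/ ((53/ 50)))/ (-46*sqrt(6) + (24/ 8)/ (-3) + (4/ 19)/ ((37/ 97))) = 27680625/ 2438641675558 - 1420850875*sqrt(6)/ 1219320837779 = -0.00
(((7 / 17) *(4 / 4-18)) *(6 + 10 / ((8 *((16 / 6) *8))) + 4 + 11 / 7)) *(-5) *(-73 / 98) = -7606965 / 25088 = -303.21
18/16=9/8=1.12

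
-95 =-95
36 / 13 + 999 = 1001.77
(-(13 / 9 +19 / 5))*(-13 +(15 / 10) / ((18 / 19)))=8083 / 135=59.87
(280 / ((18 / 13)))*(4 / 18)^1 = 3640 / 81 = 44.94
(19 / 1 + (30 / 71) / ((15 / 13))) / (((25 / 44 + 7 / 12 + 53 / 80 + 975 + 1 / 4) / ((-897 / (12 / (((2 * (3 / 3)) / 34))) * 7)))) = -0.61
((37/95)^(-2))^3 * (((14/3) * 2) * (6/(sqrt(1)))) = 16044.25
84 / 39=28 / 13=2.15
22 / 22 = 1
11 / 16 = 0.69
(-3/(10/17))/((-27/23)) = 391/90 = 4.34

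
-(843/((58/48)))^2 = -409333824/841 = -486722.74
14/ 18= 7/ 9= 0.78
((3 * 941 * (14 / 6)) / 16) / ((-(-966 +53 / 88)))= 72457 / 169910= 0.43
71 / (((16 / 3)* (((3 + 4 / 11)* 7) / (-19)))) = -44517 / 4144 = -10.74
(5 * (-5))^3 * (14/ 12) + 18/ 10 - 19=-547391/ 30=-18246.37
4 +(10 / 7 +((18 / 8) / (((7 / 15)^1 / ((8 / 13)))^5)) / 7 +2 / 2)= 336801665295 / 43682250157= 7.71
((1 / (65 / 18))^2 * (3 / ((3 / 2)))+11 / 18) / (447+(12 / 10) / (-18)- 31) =58139 / 31631730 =0.00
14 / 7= 2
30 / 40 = 3 / 4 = 0.75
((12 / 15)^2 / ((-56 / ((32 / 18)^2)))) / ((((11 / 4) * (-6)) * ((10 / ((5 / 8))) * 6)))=32 / 1403325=0.00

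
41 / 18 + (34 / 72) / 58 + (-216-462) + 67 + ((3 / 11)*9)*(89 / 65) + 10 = -296271587 / 497640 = -595.35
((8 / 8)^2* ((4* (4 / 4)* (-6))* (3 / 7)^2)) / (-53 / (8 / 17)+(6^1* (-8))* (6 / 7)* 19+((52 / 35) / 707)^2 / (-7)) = 16794926400 / 3407397046523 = 0.00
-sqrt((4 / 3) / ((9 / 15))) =-2 * sqrt(5) / 3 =-1.49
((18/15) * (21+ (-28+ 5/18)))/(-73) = 121/1095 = 0.11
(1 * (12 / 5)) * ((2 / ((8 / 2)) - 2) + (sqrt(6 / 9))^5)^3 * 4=-1714 / 45 + 107024 * sqrt(6) / 10935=-14.12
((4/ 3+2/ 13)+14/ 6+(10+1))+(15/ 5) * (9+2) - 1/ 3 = 1852/ 39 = 47.49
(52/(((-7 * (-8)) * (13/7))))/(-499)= -1/998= -0.00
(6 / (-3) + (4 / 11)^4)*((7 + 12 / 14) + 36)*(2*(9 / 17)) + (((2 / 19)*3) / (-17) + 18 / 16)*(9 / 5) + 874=1038026262197 / 1324132040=783.93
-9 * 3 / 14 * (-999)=26973 / 14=1926.64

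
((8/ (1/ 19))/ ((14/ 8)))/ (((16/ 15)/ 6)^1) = 3420/ 7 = 488.57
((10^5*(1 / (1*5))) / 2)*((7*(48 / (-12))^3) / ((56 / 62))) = -4960000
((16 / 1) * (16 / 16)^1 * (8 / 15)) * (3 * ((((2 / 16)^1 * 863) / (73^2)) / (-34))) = -6904 / 452965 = -0.02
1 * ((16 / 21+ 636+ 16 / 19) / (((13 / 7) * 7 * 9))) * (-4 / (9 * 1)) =-1017616 / 420147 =-2.42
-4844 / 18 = -2422 / 9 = -269.11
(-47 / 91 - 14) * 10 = -13210 / 91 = -145.16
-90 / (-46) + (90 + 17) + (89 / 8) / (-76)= 1521601 / 13984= 108.81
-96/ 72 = -4/ 3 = -1.33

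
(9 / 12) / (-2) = -3 / 8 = -0.38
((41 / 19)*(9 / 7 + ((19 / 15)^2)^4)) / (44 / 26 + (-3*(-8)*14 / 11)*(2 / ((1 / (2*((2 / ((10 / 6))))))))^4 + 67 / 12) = 3329033841500224 / 3162890157745381875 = 0.00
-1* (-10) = 10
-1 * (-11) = 11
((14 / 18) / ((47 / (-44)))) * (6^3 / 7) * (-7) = 7392 / 47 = 157.28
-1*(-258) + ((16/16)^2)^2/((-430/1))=110939/430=258.00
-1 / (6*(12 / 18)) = -1 / 4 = -0.25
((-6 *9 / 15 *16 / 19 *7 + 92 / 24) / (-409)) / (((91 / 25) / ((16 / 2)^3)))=12686080 / 2121483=5.98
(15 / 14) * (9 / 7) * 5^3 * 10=84375 / 49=1721.94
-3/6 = -1/2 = -0.50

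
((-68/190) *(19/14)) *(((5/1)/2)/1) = -17/14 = -1.21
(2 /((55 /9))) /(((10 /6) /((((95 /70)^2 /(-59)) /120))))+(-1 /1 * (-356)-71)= 18126566751 /63602000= 285.00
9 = 9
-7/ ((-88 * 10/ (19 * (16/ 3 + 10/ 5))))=133/ 120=1.11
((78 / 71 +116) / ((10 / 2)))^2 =69122596 / 126025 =548.48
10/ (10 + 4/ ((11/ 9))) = 55/ 73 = 0.75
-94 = -94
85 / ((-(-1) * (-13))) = -85 / 13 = -6.54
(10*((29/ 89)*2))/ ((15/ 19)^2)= 41876/ 4005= 10.46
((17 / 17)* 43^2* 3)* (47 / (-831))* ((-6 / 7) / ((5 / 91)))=6778434 / 1385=4894.18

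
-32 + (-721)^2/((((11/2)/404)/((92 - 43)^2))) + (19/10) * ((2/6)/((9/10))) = 27229383856361/297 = 91681427125.79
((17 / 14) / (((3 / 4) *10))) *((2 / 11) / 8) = 17 / 4620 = 0.00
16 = 16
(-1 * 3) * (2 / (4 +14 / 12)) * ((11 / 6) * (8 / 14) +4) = -1272 / 217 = -5.86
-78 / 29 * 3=-234 / 29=-8.07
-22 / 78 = -11 / 39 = -0.28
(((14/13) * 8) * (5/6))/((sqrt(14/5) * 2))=10 * sqrt(70)/39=2.15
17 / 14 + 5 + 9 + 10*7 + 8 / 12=85.88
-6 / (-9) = 2 / 3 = 0.67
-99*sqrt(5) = -221.37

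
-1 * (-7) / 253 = 7 / 253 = 0.03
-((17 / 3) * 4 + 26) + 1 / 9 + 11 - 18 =-500 / 9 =-55.56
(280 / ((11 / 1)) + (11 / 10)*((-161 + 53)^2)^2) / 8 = 1028869951 / 55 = 18706726.38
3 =3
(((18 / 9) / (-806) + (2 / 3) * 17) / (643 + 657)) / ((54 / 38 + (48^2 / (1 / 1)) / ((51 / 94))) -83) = 4424777 / 2114404866600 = 0.00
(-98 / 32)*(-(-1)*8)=-24.50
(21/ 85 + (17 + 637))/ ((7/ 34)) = 111222/ 35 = 3177.77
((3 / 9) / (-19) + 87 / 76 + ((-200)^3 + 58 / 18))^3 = -163846646808798091833669390625 / 320013504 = -511999164912734719575.05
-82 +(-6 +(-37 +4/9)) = -1121/9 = -124.56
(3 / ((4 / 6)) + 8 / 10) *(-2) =-53 / 5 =-10.60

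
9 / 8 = 1.12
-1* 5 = -5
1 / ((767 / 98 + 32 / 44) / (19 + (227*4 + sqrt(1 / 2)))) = 539*sqrt(2) / 9221 + 999306 / 9221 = 108.46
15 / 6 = 5 / 2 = 2.50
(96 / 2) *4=192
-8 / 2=-4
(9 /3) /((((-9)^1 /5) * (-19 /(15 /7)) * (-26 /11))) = -275 /3458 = -0.08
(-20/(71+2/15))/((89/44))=-1200/8633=-0.14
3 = 3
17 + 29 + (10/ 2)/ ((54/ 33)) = 883/ 18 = 49.06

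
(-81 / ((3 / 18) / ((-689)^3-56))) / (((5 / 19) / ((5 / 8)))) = 1510141403025 / 4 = 377535350756.25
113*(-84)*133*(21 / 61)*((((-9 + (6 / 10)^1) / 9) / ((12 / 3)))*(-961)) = -29723424402 / 305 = -97453850.50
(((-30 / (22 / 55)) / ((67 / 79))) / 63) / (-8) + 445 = 5010895 / 11256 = 445.18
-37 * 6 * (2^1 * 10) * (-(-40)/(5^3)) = -7104/5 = -1420.80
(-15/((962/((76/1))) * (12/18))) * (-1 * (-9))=-7695/481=-16.00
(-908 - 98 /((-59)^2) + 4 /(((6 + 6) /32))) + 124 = -8076214 /10443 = -773.36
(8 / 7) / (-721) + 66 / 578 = 164239 / 1458583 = 0.11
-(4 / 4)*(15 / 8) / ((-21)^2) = -5 / 1176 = -0.00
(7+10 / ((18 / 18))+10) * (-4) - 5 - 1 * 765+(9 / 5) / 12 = -17557 / 20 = -877.85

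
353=353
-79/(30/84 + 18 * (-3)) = 1106/751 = 1.47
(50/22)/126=25/1386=0.02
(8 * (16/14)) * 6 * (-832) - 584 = -323576/7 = -46225.14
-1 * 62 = -62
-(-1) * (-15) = -15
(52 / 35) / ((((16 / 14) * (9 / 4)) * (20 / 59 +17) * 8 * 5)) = 767 / 920700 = 0.00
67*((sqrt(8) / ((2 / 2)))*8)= 1516.04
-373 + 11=-362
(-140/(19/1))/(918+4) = -70/8759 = -0.01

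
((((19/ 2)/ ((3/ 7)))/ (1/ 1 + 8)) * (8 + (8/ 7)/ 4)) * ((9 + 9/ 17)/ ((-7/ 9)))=-29754/ 119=-250.03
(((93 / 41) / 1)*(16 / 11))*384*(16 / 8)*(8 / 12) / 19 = 761856 / 8569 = 88.91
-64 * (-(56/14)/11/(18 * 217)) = 128/21483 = 0.01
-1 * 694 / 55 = -694 / 55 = -12.62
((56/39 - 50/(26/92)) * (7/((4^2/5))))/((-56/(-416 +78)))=-111215/48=-2316.98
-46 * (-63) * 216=625968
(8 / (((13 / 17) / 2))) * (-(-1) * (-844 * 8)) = -1836544 / 13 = -141272.62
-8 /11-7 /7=-19 /11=-1.73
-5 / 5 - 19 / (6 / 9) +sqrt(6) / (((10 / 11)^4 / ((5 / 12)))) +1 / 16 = -471 / 16 +14641 * sqrt(6) / 24000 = -27.94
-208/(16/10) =-130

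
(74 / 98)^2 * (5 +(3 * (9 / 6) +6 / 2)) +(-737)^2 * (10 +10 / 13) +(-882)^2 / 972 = 1095636185561 / 187278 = 5850319.77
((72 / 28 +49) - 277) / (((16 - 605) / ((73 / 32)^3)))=306934413 / 67551232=4.54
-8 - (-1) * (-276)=-284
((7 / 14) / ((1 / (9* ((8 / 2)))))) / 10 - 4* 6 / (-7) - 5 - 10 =-342 / 35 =-9.77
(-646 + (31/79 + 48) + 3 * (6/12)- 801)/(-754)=220743/119132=1.85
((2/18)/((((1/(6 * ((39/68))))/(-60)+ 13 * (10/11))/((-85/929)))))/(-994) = 0.00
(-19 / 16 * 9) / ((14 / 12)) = -513 / 56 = -9.16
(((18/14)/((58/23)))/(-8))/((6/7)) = -69/928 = -0.07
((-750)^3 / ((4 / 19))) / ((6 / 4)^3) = -593750000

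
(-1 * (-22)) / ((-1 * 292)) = -11 / 146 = -0.08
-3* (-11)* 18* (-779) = -462726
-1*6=-6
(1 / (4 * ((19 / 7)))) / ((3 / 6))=7 / 38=0.18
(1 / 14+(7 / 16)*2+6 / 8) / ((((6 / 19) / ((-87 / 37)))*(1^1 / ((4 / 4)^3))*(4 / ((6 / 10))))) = -31407 / 16576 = -1.89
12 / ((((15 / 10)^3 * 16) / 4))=8 / 9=0.89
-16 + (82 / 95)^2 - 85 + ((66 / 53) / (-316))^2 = -63448143300451 / 632867980900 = -100.25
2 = 2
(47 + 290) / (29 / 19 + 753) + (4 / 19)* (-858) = -49079495 / 272384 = -180.18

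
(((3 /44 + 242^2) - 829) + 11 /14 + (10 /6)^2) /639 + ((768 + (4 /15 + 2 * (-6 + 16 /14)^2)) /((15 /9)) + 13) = 183702175589 /309978900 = 592.63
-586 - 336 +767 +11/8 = -1229/8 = -153.62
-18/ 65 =-0.28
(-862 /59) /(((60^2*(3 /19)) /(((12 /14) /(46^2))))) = -8189 /786517200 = -0.00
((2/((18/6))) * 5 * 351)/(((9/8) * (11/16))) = 16640/11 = 1512.73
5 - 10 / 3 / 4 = 25 / 6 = 4.17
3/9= 1/3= 0.33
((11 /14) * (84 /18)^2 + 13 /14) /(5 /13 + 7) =29549 /12096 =2.44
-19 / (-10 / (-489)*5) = -9291 / 50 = -185.82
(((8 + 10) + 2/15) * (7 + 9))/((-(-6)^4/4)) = -0.90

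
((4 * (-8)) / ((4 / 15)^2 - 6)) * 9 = 32400 / 667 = 48.58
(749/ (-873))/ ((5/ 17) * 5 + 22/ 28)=-178262/ 468801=-0.38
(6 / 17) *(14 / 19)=84 / 323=0.26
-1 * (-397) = 397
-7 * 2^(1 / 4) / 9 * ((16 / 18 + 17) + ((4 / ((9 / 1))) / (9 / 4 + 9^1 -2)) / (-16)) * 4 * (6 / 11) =-333536 * 2^(1 / 4) / 10989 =-36.09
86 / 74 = 43 / 37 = 1.16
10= 10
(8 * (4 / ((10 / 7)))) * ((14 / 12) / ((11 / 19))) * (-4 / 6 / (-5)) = 14896 / 2475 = 6.02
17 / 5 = 3.40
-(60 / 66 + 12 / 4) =-43 / 11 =-3.91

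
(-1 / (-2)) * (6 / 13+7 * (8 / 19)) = 421 / 247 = 1.70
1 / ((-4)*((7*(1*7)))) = -1 / 196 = -0.01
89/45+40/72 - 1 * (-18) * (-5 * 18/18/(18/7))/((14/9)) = -599/30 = -19.97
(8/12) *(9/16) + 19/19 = 11/8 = 1.38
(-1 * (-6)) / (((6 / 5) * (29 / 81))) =405 / 29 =13.97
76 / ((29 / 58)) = 152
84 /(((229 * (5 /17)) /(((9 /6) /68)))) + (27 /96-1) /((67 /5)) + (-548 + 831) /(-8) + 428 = 963783121 /2454880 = 392.60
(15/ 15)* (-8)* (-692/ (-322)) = -17.19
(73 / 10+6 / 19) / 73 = 1447 / 13870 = 0.10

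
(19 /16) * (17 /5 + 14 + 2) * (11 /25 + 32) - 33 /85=25396241 /34000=746.95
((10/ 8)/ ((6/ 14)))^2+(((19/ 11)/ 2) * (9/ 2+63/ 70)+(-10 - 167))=-1297529/ 7920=-163.83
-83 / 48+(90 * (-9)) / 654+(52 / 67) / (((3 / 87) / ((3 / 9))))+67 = 8358697 / 116848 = 71.53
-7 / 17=-0.41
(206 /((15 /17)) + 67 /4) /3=15013 /180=83.41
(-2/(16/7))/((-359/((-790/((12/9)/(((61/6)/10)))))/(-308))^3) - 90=357635540461942289/2961169856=120775084.80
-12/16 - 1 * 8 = -35/4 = -8.75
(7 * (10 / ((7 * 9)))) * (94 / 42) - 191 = -35629 / 189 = -188.51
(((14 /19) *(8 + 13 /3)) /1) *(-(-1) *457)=236726 /57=4153.09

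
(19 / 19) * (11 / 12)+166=2003 / 12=166.92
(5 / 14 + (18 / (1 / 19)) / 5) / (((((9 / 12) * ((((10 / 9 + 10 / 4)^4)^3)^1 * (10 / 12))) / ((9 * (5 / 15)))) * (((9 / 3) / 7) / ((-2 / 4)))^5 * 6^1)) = -3438363807245074176 / 142200226577642822265625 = -0.00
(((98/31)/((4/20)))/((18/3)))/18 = 245/1674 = 0.15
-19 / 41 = -0.46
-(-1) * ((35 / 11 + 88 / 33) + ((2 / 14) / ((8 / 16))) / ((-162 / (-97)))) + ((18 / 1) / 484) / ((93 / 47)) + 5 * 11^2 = 2599133525 / 4253634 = 611.04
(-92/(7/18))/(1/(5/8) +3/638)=-5282640/35833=-147.42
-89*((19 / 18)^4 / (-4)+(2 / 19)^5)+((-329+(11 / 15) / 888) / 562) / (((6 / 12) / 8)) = 986644630884223979 / 54050045615674560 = 18.25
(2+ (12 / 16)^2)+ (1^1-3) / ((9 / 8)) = 113 / 144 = 0.78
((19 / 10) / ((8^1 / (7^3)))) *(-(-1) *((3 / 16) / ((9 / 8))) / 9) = 6517 / 4320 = 1.51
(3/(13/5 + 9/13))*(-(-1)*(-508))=-49530/107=-462.90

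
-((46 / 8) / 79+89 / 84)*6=-3757 / 553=-6.79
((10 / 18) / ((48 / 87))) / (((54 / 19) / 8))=2755 / 972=2.83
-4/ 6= -2/ 3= -0.67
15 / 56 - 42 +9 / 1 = -1833 / 56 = -32.73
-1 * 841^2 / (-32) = 707281 / 32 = 22102.53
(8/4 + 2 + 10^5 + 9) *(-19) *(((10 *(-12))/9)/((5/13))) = 197625688/3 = 65875229.33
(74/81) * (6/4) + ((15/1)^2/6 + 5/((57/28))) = 42401/1026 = 41.33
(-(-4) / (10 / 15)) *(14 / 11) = 84 / 11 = 7.64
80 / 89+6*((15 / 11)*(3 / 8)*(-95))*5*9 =-51360605 / 3916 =-13115.58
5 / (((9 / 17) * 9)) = 85 / 81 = 1.05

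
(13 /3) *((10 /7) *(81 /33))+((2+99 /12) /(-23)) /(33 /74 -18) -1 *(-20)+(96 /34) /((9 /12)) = 3049320245 /78217986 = 38.98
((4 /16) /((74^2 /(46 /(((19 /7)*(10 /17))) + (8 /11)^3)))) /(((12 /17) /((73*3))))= 4581259467 /11078605120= 0.41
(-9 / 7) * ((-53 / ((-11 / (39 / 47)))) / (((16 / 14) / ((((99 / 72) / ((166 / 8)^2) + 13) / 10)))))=-1666438137 / 284929040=-5.85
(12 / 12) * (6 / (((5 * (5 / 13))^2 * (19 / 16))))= 16224 / 11875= 1.37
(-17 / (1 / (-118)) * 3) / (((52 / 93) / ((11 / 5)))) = 3078207 / 130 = 23678.52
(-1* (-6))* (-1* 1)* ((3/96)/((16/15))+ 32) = -49197/256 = -192.18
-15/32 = -0.47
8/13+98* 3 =3830/13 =294.62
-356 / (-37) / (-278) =-178 / 5143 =-0.03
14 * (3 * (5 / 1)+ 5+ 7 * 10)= 1260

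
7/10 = 0.70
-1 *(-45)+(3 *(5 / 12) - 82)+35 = -0.75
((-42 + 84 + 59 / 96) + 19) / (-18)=-5915 / 1728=-3.42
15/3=5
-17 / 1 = -17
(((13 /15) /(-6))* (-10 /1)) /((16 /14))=91 /72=1.26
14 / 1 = 14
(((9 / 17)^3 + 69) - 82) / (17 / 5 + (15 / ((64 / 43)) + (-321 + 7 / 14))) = 20204800 / 482687511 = 0.04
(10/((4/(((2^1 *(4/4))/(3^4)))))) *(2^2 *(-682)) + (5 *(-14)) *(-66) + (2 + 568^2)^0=360661/81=4452.60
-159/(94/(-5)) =795/94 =8.46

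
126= 126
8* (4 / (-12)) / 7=-8 / 21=-0.38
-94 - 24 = -118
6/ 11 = 0.55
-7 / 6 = -1.17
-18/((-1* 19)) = 18/19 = 0.95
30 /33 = 10 /11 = 0.91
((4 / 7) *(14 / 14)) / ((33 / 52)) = 0.90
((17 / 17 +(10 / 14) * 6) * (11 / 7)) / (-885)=-0.01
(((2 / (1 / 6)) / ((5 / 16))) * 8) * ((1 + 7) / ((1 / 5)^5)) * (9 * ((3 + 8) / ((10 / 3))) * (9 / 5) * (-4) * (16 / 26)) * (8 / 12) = -8758886400 / 13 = -673760492.31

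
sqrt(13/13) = 1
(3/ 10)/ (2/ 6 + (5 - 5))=9/ 10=0.90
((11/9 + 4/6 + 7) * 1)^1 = 80/9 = 8.89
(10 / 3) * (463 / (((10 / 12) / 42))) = 77784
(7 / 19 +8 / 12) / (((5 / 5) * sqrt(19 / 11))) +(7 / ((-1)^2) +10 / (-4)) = 59 * sqrt(209) / 1083 +9 / 2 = 5.29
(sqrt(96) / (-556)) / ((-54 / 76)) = 38 * sqrt(6) / 3753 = 0.02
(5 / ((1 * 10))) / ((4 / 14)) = 7 / 4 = 1.75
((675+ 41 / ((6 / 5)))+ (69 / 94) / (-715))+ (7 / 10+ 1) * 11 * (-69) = -117174121 / 201630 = -581.13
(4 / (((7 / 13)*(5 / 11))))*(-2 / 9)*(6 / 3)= -2288 / 315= -7.26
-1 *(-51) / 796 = 51 / 796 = 0.06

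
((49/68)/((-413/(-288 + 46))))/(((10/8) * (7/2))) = 484/5015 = 0.10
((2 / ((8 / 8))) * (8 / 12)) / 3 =4 / 9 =0.44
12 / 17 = 0.71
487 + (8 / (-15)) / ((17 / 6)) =41379 / 85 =486.81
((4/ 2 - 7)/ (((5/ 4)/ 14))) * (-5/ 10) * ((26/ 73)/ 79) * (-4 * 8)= -23296/ 5767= -4.04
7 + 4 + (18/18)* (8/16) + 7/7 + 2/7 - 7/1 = 81/14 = 5.79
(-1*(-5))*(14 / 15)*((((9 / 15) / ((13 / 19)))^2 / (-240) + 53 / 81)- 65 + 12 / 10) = -12102230861 / 41067000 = -294.69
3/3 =1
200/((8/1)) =25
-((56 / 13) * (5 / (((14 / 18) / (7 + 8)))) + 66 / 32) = -86829 / 208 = -417.45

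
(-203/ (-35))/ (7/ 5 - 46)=-29/ 223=-0.13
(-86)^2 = 7396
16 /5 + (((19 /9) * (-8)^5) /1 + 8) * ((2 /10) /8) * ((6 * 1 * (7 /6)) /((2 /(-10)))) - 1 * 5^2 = 2722544 /45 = 60500.98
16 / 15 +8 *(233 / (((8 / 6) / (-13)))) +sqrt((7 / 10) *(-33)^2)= -272594 / 15 +33 *sqrt(70) / 10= -18145.32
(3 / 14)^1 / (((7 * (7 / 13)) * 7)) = 39 / 4802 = 0.01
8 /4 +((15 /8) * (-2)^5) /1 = -58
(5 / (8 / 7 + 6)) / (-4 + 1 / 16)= -8 / 45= -0.18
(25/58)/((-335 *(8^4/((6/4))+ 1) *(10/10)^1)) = -3/6369154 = -0.00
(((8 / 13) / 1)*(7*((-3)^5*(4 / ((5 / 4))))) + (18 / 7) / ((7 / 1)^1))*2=-21335004 / 3185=-6698.59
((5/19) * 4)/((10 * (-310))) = -1/2945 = -0.00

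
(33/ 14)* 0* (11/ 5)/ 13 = 0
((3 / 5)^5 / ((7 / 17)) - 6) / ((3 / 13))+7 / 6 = -3151969 / 131250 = -24.02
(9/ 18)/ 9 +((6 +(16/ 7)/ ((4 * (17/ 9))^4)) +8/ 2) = 846627905/ 84189168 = 10.06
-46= -46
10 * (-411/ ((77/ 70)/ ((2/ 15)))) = -5480/ 11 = -498.18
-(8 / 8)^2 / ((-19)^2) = -0.00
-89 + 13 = -76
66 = 66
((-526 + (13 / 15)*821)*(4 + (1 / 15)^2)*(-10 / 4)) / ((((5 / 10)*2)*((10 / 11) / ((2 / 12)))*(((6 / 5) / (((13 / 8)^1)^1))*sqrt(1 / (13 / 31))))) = -358570069*sqrt(403) / 24105600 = -298.61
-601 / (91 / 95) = -57095 / 91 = -627.42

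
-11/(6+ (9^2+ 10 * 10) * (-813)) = 1/13377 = 0.00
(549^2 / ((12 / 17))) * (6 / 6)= 1707939 / 4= 426984.75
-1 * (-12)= 12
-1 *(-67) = 67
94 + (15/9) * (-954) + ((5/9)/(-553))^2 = -37056711359/24770529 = -1496.00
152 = 152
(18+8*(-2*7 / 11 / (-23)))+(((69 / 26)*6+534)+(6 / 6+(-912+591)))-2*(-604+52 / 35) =1453.39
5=5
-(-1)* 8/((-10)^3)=-1/125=-0.01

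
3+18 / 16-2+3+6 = 89 / 8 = 11.12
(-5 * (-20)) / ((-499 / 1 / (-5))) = 500 / 499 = 1.00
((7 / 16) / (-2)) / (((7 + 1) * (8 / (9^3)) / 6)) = -14.95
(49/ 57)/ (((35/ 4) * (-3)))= -28/ 855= -0.03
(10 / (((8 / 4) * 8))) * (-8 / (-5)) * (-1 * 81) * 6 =-486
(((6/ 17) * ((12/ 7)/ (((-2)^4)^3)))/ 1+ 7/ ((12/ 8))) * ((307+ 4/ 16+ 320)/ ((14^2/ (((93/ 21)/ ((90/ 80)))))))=58.79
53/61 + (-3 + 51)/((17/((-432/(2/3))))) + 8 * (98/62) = -58383229/32147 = -1816.13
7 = 7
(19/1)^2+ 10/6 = 362.67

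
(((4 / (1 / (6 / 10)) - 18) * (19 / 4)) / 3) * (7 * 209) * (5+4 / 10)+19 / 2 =-4878136 / 25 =-195125.44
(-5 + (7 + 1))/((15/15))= 3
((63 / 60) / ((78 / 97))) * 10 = 679 / 52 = 13.06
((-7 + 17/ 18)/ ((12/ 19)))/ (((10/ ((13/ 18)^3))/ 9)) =-4549987/ 1399680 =-3.25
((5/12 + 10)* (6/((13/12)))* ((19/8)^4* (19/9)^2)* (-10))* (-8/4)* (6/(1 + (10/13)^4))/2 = 64599875348125/177689088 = 363555.67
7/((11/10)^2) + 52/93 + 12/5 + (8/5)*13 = 1662308/56265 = 29.54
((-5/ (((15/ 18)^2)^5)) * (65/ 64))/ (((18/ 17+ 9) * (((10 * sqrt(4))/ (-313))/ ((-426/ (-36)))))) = 21481951842/ 37109375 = 578.88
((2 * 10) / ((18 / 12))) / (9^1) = 40 / 27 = 1.48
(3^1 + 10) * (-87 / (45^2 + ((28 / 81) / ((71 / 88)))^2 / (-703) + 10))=-26296906677093 / 47315825129309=-0.56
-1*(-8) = 8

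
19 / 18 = 1.06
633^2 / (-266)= -400689 / 266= -1506.35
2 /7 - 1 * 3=-19 /7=-2.71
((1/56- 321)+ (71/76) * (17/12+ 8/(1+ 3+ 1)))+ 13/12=-10121213/31920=-317.08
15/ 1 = 15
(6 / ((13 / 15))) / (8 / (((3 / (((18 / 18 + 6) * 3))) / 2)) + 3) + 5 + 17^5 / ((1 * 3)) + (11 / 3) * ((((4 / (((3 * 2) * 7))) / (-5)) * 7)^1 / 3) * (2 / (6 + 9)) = 286565689694 / 605475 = 473290.71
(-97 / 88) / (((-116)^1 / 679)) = 65863 / 10208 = 6.45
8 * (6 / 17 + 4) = 592 / 17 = 34.82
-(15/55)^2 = -9/121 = -0.07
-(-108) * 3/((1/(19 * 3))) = 18468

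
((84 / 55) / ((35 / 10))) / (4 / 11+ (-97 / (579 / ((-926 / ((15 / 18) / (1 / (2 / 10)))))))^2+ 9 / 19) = 0.00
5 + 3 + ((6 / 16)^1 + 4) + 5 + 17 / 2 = 207 / 8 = 25.88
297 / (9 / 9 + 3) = 74.25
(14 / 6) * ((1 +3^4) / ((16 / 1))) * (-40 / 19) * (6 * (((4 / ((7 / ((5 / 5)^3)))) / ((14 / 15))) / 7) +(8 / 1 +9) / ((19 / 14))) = -17436070 / 53067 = -328.57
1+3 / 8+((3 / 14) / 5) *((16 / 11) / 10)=21271 / 15400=1.38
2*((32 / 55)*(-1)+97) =10606 / 55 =192.84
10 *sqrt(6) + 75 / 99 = 25 / 33 + 10 *sqrt(6) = 25.25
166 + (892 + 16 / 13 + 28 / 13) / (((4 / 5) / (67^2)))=65317108 / 13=5024392.92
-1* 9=-9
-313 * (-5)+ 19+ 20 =1604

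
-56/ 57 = -0.98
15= 15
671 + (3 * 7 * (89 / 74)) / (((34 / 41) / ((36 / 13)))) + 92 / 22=68316850 / 89947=759.52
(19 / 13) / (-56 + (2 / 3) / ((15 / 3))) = -285 / 10894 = -0.03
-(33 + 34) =-67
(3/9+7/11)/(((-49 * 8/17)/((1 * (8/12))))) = -136/4851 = -0.03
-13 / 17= -0.76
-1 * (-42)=42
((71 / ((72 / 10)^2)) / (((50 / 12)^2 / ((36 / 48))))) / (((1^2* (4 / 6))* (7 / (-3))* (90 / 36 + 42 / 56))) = -213 / 18200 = -0.01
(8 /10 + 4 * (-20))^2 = 156816 /25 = 6272.64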